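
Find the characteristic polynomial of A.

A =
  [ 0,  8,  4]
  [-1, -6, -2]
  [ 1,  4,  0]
x^3 + 6*x^2 + 12*x + 8

Expanding det(x·I − A) (e.g. by cofactor expansion or by noting that A is similar to its Jordan form J, which has the same characteristic polynomial as A) gives
  χ_A(x) = x^3 + 6*x^2 + 12*x + 8
which factors as (x + 2)^3. The eigenvalues (with algebraic multiplicities) are λ = -2 with multiplicity 3.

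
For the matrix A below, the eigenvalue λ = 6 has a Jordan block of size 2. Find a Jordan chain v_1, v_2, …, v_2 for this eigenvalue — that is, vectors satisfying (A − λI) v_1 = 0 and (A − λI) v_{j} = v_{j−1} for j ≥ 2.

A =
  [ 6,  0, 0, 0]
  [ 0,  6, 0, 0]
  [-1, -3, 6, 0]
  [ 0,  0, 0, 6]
A Jordan chain for λ = 6 of length 2:
v_1 = (0, 0, -1, 0)ᵀ
v_2 = (1, 0, 0, 0)ᵀ

Let N = A − (6)·I. We want v_2 with N^2 v_2 = 0 but N^1 v_2 ≠ 0; then v_{j-1} := N · v_j for j = 2, …, 2.

Pick v_2 = (1, 0, 0, 0)ᵀ.
Then v_1 = N · v_2 = (0, 0, -1, 0)ᵀ.

Sanity check: (A − (6)·I) v_1 = (0, 0, 0, 0)ᵀ = 0. ✓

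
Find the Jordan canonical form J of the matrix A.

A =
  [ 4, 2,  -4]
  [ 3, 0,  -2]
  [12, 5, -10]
J_3(-2)

The characteristic polynomial is
  det(x·I − A) = x^3 + 6*x^2 + 12*x + 8 = (x + 2)^3

Eigenvalues and multiplicities (the geometric multiplicity of λ is n − rank(A − λI), which equals the number of Jordan blocks for λ):
  λ = -2: algebraic multiplicity = 3, geometric multiplicity = 1

Determining the block sizes for each eigenvalue:
  λ = -2: one block (gm = 1), so the single block has size am = 3 → block sizes [3]

Assembling the blocks gives a Jordan form
J =
  [-2,  1,  0]
  [ 0, -2,  1]
  [ 0,  0, -2]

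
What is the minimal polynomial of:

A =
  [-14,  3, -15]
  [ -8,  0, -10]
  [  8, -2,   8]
x^2 + 4*x + 4

The characteristic polynomial is χ_A(x) = (x + 2)^3, so the eigenvalues are known. The minimal polynomial is
  m_A(x) = Π_λ (x − λ)^{k_λ}
where k_λ is the size of the *largest* Jordan block for λ (equivalently, the smallest k with (A − λI)^k v = 0 for every generalised eigenvector v of λ).

  λ = -2: largest Jordan block has size 2, contributing (x + 2)^2

So m_A(x) = (x + 2)^2 = x^2 + 4*x + 4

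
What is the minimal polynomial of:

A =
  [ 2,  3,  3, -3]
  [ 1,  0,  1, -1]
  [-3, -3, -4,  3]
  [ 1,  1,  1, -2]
x^2 + 2*x + 1

The characteristic polynomial is χ_A(x) = (x + 1)^4, so the eigenvalues are known. The minimal polynomial is
  m_A(x) = Π_λ (x − λ)^{k_λ}
where k_λ is the size of the *largest* Jordan block for λ (equivalently, the smallest k with (A − λI)^k v = 0 for every generalised eigenvector v of λ).

  λ = -1: largest Jordan block has size 2, contributing (x + 1)^2

So m_A(x) = (x + 1)^2 = x^2 + 2*x + 1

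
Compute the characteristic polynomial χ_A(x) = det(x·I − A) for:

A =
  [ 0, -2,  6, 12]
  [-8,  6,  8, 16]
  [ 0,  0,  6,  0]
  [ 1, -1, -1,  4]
x^4 - 16*x^3 + 72*x^2 - 432

Expanding det(x·I − A) (e.g. by cofactor expansion or by noting that A is similar to its Jordan form J, which has the same characteristic polynomial as A) gives
  χ_A(x) = x^4 - 16*x^3 + 72*x^2 - 432
which factors as (x - 6)^3*(x + 2). The eigenvalues (with algebraic multiplicities) are λ = -2 with multiplicity 1, λ = 6 with multiplicity 3.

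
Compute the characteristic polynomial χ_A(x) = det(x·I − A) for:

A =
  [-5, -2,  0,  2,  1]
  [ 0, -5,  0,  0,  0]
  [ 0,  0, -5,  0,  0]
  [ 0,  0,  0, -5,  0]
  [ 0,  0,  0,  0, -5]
x^5 + 25*x^4 + 250*x^3 + 1250*x^2 + 3125*x + 3125

Expanding det(x·I − A) (e.g. by cofactor expansion or by noting that A is similar to its Jordan form J, which has the same characteristic polynomial as A) gives
  χ_A(x) = x^5 + 25*x^4 + 250*x^3 + 1250*x^2 + 3125*x + 3125
which factors as (x + 5)^5. The eigenvalues (with algebraic multiplicities) are λ = -5 with multiplicity 5.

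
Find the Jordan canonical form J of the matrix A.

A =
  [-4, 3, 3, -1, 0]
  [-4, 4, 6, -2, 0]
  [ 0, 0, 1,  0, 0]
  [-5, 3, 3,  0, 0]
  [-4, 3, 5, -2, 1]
J_1(-2) ⊕ J_2(1) ⊕ J_2(1)

The characteristic polynomial is
  det(x·I − A) = x^5 - 2*x^4 - 2*x^3 + 8*x^2 - 7*x + 2 = (x - 1)^4*(x + 2)

Eigenvalues and multiplicities (the geometric multiplicity of λ is n − rank(A − λI), which equals the number of Jordan blocks for λ):
  λ = -2: algebraic multiplicity = 1, geometric multiplicity = 1
  λ = 1: algebraic multiplicity = 4, geometric multiplicity = 2

Determining the block sizes for each eigenvalue:
  λ = -2: one block (gm = 1), so the single block has size am = 1 → block sizes [1]
  λ = 1: with am = 4 and gm = 2, the partition is not yet determined (e.g. several partitions of 4 into 2 parts exist). Let N = A − (1)·I. Computing rank(N^1) = 3, rank(N^2) = 1; the number of blocks of size ≥ j is rank(N^{j−1}) − rank(N^j), giving [2, 2]. So we have 2 block(s) of size 2 → block sizes [2, 2]

Assembling the blocks gives a Jordan form
J =
  [-2, 0, 0, 0, 0]
  [ 0, 1, 1, 0, 0]
  [ 0, 0, 1, 0, 0]
  [ 0, 0, 0, 1, 1]
  [ 0, 0, 0, 0, 1]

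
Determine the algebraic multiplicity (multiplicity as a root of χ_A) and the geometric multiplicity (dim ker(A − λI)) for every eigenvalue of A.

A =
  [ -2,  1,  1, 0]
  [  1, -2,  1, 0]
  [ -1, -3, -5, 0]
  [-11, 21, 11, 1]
λ = -3: alg = 3, geom = 1; λ = 1: alg = 1, geom = 1

Step 1 — factor the characteristic polynomial to read off the algebraic multiplicities:
  χ_A(x) = (x - 1)*(x + 3)^3

Step 2 — compute geometric multiplicities via the rank-nullity identity g(λ) = n − rank(A − λI):
  rank(A − (-3)·I) = 3, so dim ker(A − (-3)·I) = n − 3 = 1
  rank(A − (1)·I) = 3, so dim ker(A − (1)·I) = n − 3 = 1

Summary:
  λ = -3: algebraic multiplicity = 3, geometric multiplicity = 1
  λ = 1: algebraic multiplicity = 1, geometric multiplicity = 1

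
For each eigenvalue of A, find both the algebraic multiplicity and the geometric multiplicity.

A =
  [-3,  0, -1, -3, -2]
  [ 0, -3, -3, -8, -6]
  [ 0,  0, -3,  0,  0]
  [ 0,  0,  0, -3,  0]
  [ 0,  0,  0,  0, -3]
λ = -3: alg = 5, geom = 3

Step 1 — factor the characteristic polynomial to read off the algebraic multiplicities:
  χ_A(x) = (x + 3)^5

Step 2 — compute geometric multiplicities via the rank-nullity identity g(λ) = n − rank(A − λI):
  rank(A − (-3)·I) = 2, so dim ker(A − (-3)·I) = n − 2 = 3

Summary:
  λ = -3: algebraic multiplicity = 5, geometric multiplicity = 3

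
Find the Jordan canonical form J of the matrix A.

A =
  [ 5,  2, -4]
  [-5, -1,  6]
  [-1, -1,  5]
J_3(3)

The characteristic polynomial is
  det(x·I − A) = x^3 - 9*x^2 + 27*x - 27 = (x - 3)^3

Eigenvalues and multiplicities (the geometric multiplicity of λ is n − rank(A − λI), which equals the number of Jordan blocks for λ):
  λ = 3: algebraic multiplicity = 3, geometric multiplicity = 1

Determining the block sizes for each eigenvalue:
  λ = 3: one block (gm = 1), so the single block has size am = 3 → block sizes [3]

Assembling the blocks gives a Jordan form
J =
  [3, 1, 0]
  [0, 3, 1]
  [0, 0, 3]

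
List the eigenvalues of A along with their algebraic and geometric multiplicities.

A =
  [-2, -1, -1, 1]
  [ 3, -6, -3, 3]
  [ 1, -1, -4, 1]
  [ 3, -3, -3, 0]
λ = -3: alg = 4, geom = 3

Step 1 — factor the characteristic polynomial to read off the algebraic multiplicities:
  χ_A(x) = (x + 3)^4

Step 2 — compute geometric multiplicities via the rank-nullity identity g(λ) = n − rank(A − λI):
  rank(A − (-3)·I) = 1, so dim ker(A − (-3)·I) = n − 1 = 3

Summary:
  λ = -3: algebraic multiplicity = 4, geometric multiplicity = 3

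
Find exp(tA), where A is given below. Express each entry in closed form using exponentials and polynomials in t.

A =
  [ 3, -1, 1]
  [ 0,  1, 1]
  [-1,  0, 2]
e^{tA} =
  [t*exp(2*t) + exp(2*t), -t*exp(2*t), t*exp(2*t)]
  [-t^2*exp(2*t)/2, t^2*exp(2*t)/2 - t*exp(2*t) + exp(2*t), -t^2*exp(2*t)/2 + t*exp(2*t)]
  [-t^2*exp(2*t)/2 - t*exp(2*t), t^2*exp(2*t)/2, -t^2*exp(2*t)/2 + exp(2*t)]

Strategy: write A = P · J · P⁻¹ where J is a Jordan canonical form, so e^{tA} = P · e^{tJ} · P⁻¹, and e^{tJ} can be computed block-by-block.

A has Jordan form
J =
  [2, 1, 0]
  [0, 2, 1]
  [0, 0, 2]
(up to reordering of blocks).

Per-block formulas:
  For a 3×3 Jordan block J_3(2): exp(t · J_3(2)) = e^(2t)·(I + t·N + (t^2/2)·N^2), where N is the 3×3 nilpotent shift.

After assembling e^{tJ} and conjugating by P, we get:

e^{tA} =
  [t*exp(2*t) + exp(2*t), -t*exp(2*t), t*exp(2*t)]
  [-t^2*exp(2*t)/2, t^2*exp(2*t)/2 - t*exp(2*t) + exp(2*t), -t^2*exp(2*t)/2 + t*exp(2*t)]
  [-t^2*exp(2*t)/2 - t*exp(2*t), t^2*exp(2*t)/2, -t^2*exp(2*t)/2 + exp(2*t)]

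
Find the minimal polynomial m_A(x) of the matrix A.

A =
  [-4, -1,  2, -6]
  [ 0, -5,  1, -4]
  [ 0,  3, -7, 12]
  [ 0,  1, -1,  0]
x^3 + 12*x^2 + 48*x + 64

The characteristic polynomial is χ_A(x) = (x + 4)^4, so the eigenvalues are known. The minimal polynomial is
  m_A(x) = Π_λ (x − λ)^{k_λ}
where k_λ is the size of the *largest* Jordan block for λ (equivalently, the smallest k with (A − λI)^k v = 0 for every generalised eigenvector v of λ).

  λ = -4: largest Jordan block has size 3, contributing (x + 4)^3

So m_A(x) = (x + 4)^3 = x^3 + 12*x^2 + 48*x + 64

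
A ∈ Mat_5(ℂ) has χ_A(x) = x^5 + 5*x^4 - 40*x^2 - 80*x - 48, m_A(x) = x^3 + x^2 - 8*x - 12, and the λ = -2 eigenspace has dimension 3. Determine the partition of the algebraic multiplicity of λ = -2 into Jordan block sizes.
Block sizes for λ = -2: [2, 1, 1]

Step 1 — from the characteristic polynomial, algebraic multiplicity of λ = -2 is 4. From dim ker(A − (-2)·I) = 3, there are exactly 3 Jordan blocks for λ = -2.
Step 2 — from the minimal polynomial, the factor (x + 2)^2 tells us the largest block for λ = -2 has size 2.
Step 3 — with total size 4, 3 blocks, and largest block 2, the block sizes (in nonincreasing order) are [2, 1, 1].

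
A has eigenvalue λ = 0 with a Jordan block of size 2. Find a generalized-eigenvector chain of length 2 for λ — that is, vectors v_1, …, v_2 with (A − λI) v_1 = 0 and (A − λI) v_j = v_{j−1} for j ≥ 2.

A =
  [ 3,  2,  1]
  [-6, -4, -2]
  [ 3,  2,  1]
A Jordan chain for λ = 0 of length 2:
v_1 = (3, -6, 3)ᵀ
v_2 = (1, 0, 0)ᵀ

Let N = A − (0)·I. We want v_2 with N^2 v_2 = 0 but N^1 v_2 ≠ 0; then v_{j-1} := N · v_j for j = 2, …, 2.

Pick v_2 = (1, 0, 0)ᵀ.
Then v_1 = N · v_2 = (3, -6, 3)ᵀ.

Sanity check: (A − (0)·I) v_1 = (0, 0, 0)ᵀ = 0. ✓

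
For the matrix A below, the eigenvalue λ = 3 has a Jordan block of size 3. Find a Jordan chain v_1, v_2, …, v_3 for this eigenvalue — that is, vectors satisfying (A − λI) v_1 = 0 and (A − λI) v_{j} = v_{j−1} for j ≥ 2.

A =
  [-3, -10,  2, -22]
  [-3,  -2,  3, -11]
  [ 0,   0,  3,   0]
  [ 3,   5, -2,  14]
A Jordan chain for λ = 3 of length 3:
v_1 = (2, 1, 0, -1)ᵀ
v_2 = (2, 3, 0, -2)ᵀ
v_3 = (0, 0, 1, 0)ᵀ

Let N = A − (3)·I. We want v_3 with N^3 v_3 = 0 but N^2 v_3 ≠ 0; then v_{j-1} := N · v_j for j = 3, …, 2.

Pick v_3 = (0, 0, 1, 0)ᵀ.
Then v_2 = N · v_3 = (2, 3, 0, -2)ᵀ.
Then v_1 = N · v_2 = (2, 1, 0, -1)ᵀ.

Sanity check: (A − (3)·I) v_1 = (0, 0, 0, 0)ᵀ = 0. ✓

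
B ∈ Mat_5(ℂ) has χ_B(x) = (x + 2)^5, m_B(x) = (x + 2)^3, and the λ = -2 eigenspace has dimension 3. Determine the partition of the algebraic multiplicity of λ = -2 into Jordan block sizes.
Block sizes for λ = -2: [3, 1, 1]

Step 1 — from the characteristic polynomial, algebraic multiplicity of λ = -2 is 5. From dim ker(B − (-2)·I) = 3, there are exactly 3 Jordan blocks for λ = -2.
Step 2 — from the minimal polynomial, the factor (x + 2)^3 tells us the largest block for λ = -2 has size 3.
Step 3 — with total size 5, 3 blocks, and largest block 3, the block sizes (in nonincreasing order) are [3, 1, 1].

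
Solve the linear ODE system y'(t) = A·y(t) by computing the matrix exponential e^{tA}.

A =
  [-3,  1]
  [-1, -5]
e^{tA} =
  [t*exp(-4*t) + exp(-4*t), t*exp(-4*t)]
  [-t*exp(-4*t), -t*exp(-4*t) + exp(-4*t)]

Strategy: write A = P · J · P⁻¹ where J is a Jordan canonical form, so e^{tA} = P · e^{tJ} · P⁻¹, and e^{tJ} can be computed block-by-block.

A has Jordan form
J =
  [-4,  1]
  [ 0, -4]
(up to reordering of blocks).

Per-block formulas:
  For a 2×2 Jordan block J_2(-4): exp(t · J_2(-4)) = e^(-4t)·(I + t·N), where N is the 2×2 nilpotent shift.

After assembling e^{tJ} and conjugating by P, we get:

e^{tA} =
  [t*exp(-4*t) + exp(-4*t), t*exp(-4*t)]
  [-t*exp(-4*t), -t*exp(-4*t) + exp(-4*t)]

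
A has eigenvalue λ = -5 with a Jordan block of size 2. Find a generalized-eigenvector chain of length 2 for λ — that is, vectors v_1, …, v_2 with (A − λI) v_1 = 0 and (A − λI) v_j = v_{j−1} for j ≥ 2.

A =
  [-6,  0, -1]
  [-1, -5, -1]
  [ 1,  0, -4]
A Jordan chain for λ = -5 of length 2:
v_1 = (-1, -1, 1)ᵀ
v_2 = (1, 0, 0)ᵀ

Let N = A − (-5)·I. We want v_2 with N^2 v_2 = 0 but N^1 v_2 ≠ 0; then v_{j-1} := N · v_j for j = 2, …, 2.

Pick v_2 = (1, 0, 0)ᵀ.
Then v_1 = N · v_2 = (-1, -1, 1)ᵀ.

Sanity check: (A − (-5)·I) v_1 = (0, 0, 0)ᵀ = 0. ✓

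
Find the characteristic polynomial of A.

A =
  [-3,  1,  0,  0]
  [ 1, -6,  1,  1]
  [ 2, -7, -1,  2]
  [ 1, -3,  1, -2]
x^4 + 12*x^3 + 54*x^2 + 108*x + 81

Expanding det(x·I − A) (e.g. by cofactor expansion or by noting that A is similar to its Jordan form J, which has the same characteristic polynomial as A) gives
  χ_A(x) = x^4 + 12*x^3 + 54*x^2 + 108*x + 81
which factors as (x + 3)^4. The eigenvalues (with algebraic multiplicities) are λ = -3 with multiplicity 4.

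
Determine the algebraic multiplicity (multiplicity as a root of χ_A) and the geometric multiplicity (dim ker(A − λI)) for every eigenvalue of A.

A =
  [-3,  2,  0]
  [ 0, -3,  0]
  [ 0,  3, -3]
λ = -3: alg = 3, geom = 2

Step 1 — factor the characteristic polynomial to read off the algebraic multiplicities:
  χ_A(x) = (x + 3)^3

Step 2 — compute geometric multiplicities via the rank-nullity identity g(λ) = n − rank(A − λI):
  rank(A − (-3)·I) = 1, so dim ker(A − (-3)·I) = n − 1 = 2

Summary:
  λ = -3: algebraic multiplicity = 3, geometric multiplicity = 2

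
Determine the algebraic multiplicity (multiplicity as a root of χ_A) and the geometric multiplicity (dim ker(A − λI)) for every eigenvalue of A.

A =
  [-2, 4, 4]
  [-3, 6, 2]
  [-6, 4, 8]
λ = 4: alg = 3, geom = 2

Step 1 — factor the characteristic polynomial to read off the algebraic multiplicities:
  χ_A(x) = (x - 4)^3

Step 2 — compute geometric multiplicities via the rank-nullity identity g(λ) = n − rank(A − λI):
  rank(A − (4)·I) = 1, so dim ker(A − (4)·I) = n − 1 = 2

Summary:
  λ = 4: algebraic multiplicity = 3, geometric multiplicity = 2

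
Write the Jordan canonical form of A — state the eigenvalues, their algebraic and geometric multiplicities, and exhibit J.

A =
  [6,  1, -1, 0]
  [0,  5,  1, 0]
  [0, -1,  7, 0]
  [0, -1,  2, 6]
J_3(6) ⊕ J_1(6)

The characteristic polynomial is
  det(x·I − A) = x^4 - 24*x^3 + 216*x^2 - 864*x + 1296 = (x - 6)^4

Eigenvalues and multiplicities (the geometric multiplicity of λ is n − rank(A − λI), which equals the number of Jordan blocks for λ):
  λ = 6: algebraic multiplicity = 4, geometric multiplicity = 2

Determining the block sizes for each eigenvalue:
  λ = 6: with am = 4 and gm = 2, the partition is not yet determined (e.g. several partitions of 4 into 2 parts exist). Let N = A − (6)·I. Computing rank(N^1) = 2, rank(N^2) = 1, rank(N^3) = 0; the number of blocks of size ≥ j is rank(N^{j−1}) − rank(N^j), giving [2, 1, 1]. So we have 1 block(s) of size 3, 1 block(s) of size 1 → block sizes [3, 1]

Assembling the blocks gives a Jordan form
J =
  [6, 1, 0, 0]
  [0, 6, 1, 0]
  [0, 0, 6, 0]
  [0, 0, 0, 6]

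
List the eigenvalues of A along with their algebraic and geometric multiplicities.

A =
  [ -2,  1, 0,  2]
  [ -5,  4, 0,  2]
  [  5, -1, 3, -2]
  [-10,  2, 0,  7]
λ = 3: alg = 4, geom = 3

Step 1 — factor the characteristic polynomial to read off the algebraic multiplicities:
  χ_A(x) = (x - 3)^4

Step 2 — compute geometric multiplicities via the rank-nullity identity g(λ) = n − rank(A − λI):
  rank(A − (3)·I) = 1, so dim ker(A − (3)·I) = n − 1 = 3

Summary:
  λ = 3: algebraic multiplicity = 4, geometric multiplicity = 3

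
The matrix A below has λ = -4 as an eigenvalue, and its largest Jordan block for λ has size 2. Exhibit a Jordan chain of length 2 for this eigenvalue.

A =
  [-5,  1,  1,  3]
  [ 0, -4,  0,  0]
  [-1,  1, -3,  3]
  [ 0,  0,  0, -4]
A Jordan chain for λ = -4 of length 2:
v_1 = (-1, 0, -1, 0)ᵀ
v_2 = (1, 0, 0, 0)ᵀ

Let N = A − (-4)·I. We want v_2 with N^2 v_2 = 0 but N^1 v_2 ≠ 0; then v_{j-1} := N · v_j for j = 2, …, 2.

Pick v_2 = (1, 0, 0, 0)ᵀ.
Then v_1 = N · v_2 = (-1, 0, -1, 0)ᵀ.

Sanity check: (A − (-4)·I) v_1 = (0, 0, 0, 0)ᵀ = 0. ✓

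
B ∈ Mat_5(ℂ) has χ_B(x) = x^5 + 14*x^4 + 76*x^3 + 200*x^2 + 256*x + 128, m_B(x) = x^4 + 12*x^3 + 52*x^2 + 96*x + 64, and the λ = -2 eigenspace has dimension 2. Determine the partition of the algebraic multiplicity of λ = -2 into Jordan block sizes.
Block sizes for λ = -2: [2, 1]

Step 1 — from the characteristic polynomial, algebraic multiplicity of λ = -2 is 3. From dim ker(B − (-2)·I) = 2, there are exactly 2 Jordan blocks for λ = -2.
Step 2 — from the minimal polynomial, the factor (x + 2)^2 tells us the largest block for λ = -2 has size 2.
Step 3 — with total size 3, 2 blocks, and largest block 2, the block sizes (in nonincreasing order) are [2, 1].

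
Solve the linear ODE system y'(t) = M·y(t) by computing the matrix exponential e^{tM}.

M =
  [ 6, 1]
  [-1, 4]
e^{tM} =
  [t*exp(5*t) + exp(5*t), t*exp(5*t)]
  [-t*exp(5*t), -t*exp(5*t) + exp(5*t)]

Strategy: write M = P · J · P⁻¹ where J is a Jordan canonical form, so e^{tM} = P · e^{tJ} · P⁻¹, and e^{tJ} can be computed block-by-block.

M has Jordan form
J =
  [5, 1]
  [0, 5]
(up to reordering of blocks).

Per-block formulas:
  For a 2×2 Jordan block J_2(5): exp(t · J_2(5)) = e^(5t)·(I + t·N), where N is the 2×2 nilpotent shift.

After assembling e^{tJ} and conjugating by P, we get:

e^{tM} =
  [t*exp(5*t) + exp(5*t), t*exp(5*t)]
  [-t*exp(5*t), -t*exp(5*t) + exp(5*t)]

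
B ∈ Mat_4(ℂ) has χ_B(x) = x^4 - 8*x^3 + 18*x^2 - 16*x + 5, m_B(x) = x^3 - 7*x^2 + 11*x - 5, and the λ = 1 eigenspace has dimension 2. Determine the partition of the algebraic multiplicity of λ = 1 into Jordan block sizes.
Block sizes for λ = 1: [2, 1]

Step 1 — from the characteristic polynomial, algebraic multiplicity of λ = 1 is 3. From dim ker(B − (1)·I) = 2, there are exactly 2 Jordan blocks for λ = 1.
Step 2 — from the minimal polynomial, the factor (x − 1)^2 tells us the largest block for λ = 1 has size 2.
Step 3 — with total size 3, 2 blocks, and largest block 2, the block sizes (in nonincreasing order) are [2, 1].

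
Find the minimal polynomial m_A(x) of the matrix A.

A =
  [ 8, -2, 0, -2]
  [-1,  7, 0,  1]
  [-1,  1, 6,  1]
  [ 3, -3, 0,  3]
x^2 - 12*x + 36

The characteristic polynomial is χ_A(x) = (x - 6)^4, so the eigenvalues are known. The minimal polynomial is
  m_A(x) = Π_λ (x − λ)^{k_λ}
where k_λ is the size of the *largest* Jordan block for λ (equivalently, the smallest k with (A − λI)^k v = 0 for every generalised eigenvector v of λ).

  λ = 6: largest Jordan block has size 2, contributing (x − 6)^2

So m_A(x) = (x - 6)^2 = x^2 - 12*x + 36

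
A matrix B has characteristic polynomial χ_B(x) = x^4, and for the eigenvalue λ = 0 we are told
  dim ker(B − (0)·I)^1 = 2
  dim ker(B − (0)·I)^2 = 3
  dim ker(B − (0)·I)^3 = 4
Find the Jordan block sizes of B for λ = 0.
Block sizes for λ = 0: [3, 1]

From the dimensions of kernels of powers, the number of Jordan blocks of size at least j is d_j − d_{j−1} where d_j = dim ker(N^j) (with d_0 = 0). Computing the differences gives [2, 1, 1].
The number of blocks of size exactly k is (#blocks of size ≥ k) − (#blocks of size ≥ k + 1), so the partition is: 1 block(s) of size 1, 1 block(s) of size 3.
In nonincreasing order the block sizes are [3, 1].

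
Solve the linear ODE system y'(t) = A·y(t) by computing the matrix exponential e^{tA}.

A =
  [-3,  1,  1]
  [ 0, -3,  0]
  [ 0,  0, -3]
e^{tA} =
  [exp(-3*t), t*exp(-3*t), t*exp(-3*t)]
  [0, exp(-3*t), 0]
  [0, 0, exp(-3*t)]

Strategy: write A = P · J · P⁻¹ where J is a Jordan canonical form, so e^{tA} = P · e^{tJ} · P⁻¹, and e^{tJ} can be computed block-by-block.

A has Jordan form
J =
  [-3,  1,  0]
  [ 0, -3,  0]
  [ 0,  0, -3]
(up to reordering of blocks).

Per-block formulas:
  For a 2×2 Jordan block J_2(-3): exp(t · J_2(-3)) = e^(-3t)·(I + t·N), where N is the 2×2 nilpotent shift.
  For a 1×1 block at λ = -3: exp(t · [-3]) = [e^(-3t)].

After assembling e^{tJ} and conjugating by P, we get:

e^{tA} =
  [exp(-3*t), t*exp(-3*t), t*exp(-3*t)]
  [0, exp(-3*t), 0]
  [0, 0, exp(-3*t)]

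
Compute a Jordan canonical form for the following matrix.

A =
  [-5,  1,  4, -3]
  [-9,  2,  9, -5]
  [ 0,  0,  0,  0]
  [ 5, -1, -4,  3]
J_3(0) ⊕ J_1(0)

The characteristic polynomial is
  det(x·I − A) = x^4

Eigenvalues and multiplicities (the geometric multiplicity of λ is n − rank(A − λI), which equals the number of Jordan blocks for λ):
  λ = 0: algebraic multiplicity = 4, geometric multiplicity = 2

Determining the block sizes for each eigenvalue:
  λ = 0: with am = 4 and gm = 2, the partition is not yet determined (e.g. several partitions of 4 into 2 parts exist). Let N = A − (0)·I. Computing rank(N^1) = 2, rank(N^2) = 1, rank(N^3) = 0; the number of blocks of size ≥ j is rank(N^{j−1}) − rank(N^j), giving [2, 1, 1]. So we have 1 block(s) of size 3, 1 block(s) of size 1 → block sizes [3, 1]

Assembling the blocks gives a Jordan form
J =
  [0, 1, 0, 0]
  [0, 0, 1, 0]
  [0, 0, 0, 0]
  [0, 0, 0, 0]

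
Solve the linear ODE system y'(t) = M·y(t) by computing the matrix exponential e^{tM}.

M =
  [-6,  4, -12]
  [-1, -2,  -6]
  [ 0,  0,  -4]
e^{tM} =
  [-2*t*exp(-4*t) + exp(-4*t), 4*t*exp(-4*t), -12*t*exp(-4*t)]
  [-t*exp(-4*t), 2*t*exp(-4*t) + exp(-4*t), -6*t*exp(-4*t)]
  [0, 0, exp(-4*t)]

Strategy: write M = P · J · P⁻¹ where J is a Jordan canonical form, so e^{tM} = P · e^{tJ} · P⁻¹, and e^{tJ} can be computed block-by-block.

M has Jordan form
J =
  [-4,  1,  0]
  [ 0, -4,  0]
  [ 0,  0, -4]
(up to reordering of blocks).

Per-block formulas:
  For a 1×1 block at λ = -4: exp(t · [-4]) = [e^(-4t)].
  For a 2×2 Jordan block J_2(-4): exp(t · J_2(-4)) = e^(-4t)·(I + t·N), where N is the 2×2 nilpotent shift.

After assembling e^{tJ} and conjugating by P, we get:

e^{tM} =
  [-2*t*exp(-4*t) + exp(-4*t), 4*t*exp(-4*t), -12*t*exp(-4*t)]
  [-t*exp(-4*t), 2*t*exp(-4*t) + exp(-4*t), -6*t*exp(-4*t)]
  [0, 0, exp(-4*t)]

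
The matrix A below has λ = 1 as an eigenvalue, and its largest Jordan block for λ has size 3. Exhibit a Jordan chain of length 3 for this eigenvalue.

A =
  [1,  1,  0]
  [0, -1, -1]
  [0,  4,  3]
A Jordan chain for λ = 1 of length 3:
v_1 = (-2, 0, 0)ᵀ
v_2 = (1, -2, 4)ᵀ
v_3 = (0, 1, 0)ᵀ

Let N = A − (1)·I. We want v_3 with N^3 v_3 = 0 but N^2 v_3 ≠ 0; then v_{j-1} := N · v_j for j = 3, …, 2.

Pick v_3 = (0, 1, 0)ᵀ.
Then v_2 = N · v_3 = (1, -2, 4)ᵀ.
Then v_1 = N · v_2 = (-2, 0, 0)ᵀ.

Sanity check: (A − (1)·I) v_1 = (0, 0, 0)ᵀ = 0. ✓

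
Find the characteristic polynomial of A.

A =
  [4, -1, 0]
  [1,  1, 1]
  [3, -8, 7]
x^3 - 12*x^2 + 48*x - 64

Expanding det(x·I − A) (e.g. by cofactor expansion or by noting that A is similar to its Jordan form J, which has the same characteristic polynomial as A) gives
  χ_A(x) = x^3 - 12*x^2 + 48*x - 64
which factors as (x - 4)^3. The eigenvalues (with algebraic multiplicities) are λ = 4 with multiplicity 3.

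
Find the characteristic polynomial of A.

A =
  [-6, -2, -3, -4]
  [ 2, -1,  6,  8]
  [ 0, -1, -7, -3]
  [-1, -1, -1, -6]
x^4 + 20*x^3 + 150*x^2 + 500*x + 625

Expanding det(x·I − A) (e.g. by cofactor expansion or by noting that A is similar to its Jordan form J, which has the same characteristic polynomial as A) gives
  χ_A(x) = x^4 + 20*x^3 + 150*x^2 + 500*x + 625
which factors as (x + 5)^4. The eigenvalues (with algebraic multiplicities) are λ = -5 with multiplicity 4.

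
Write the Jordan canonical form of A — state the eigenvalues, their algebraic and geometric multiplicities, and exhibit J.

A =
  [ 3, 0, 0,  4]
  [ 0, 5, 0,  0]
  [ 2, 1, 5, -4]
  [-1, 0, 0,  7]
J_2(5) ⊕ J_2(5)

The characteristic polynomial is
  det(x·I − A) = x^4 - 20*x^3 + 150*x^2 - 500*x + 625 = (x - 5)^4

Eigenvalues and multiplicities (the geometric multiplicity of λ is n − rank(A − λI), which equals the number of Jordan blocks for λ):
  λ = 5: algebraic multiplicity = 4, geometric multiplicity = 2

Determining the block sizes for each eigenvalue:
  λ = 5: with am = 4 and gm = 2, the partition is not yet determined (e.g. several partitions of 4 into 2 parts exist). Let N = A − (5)·I. Computing rank(N^1) = 2, rank(N^2) = 0; the number of blocks of size ≥ j is rank(N^{j−1}) − rank(N^j), giving [2, 2]. So we have 2 block(s) of size 2 → block sizes [2, 2]

Assembling the blocks gives a Jordan form
J =
  [5, 1, 0, 0]
  [0, 5, 0, 0]
  [0, 0, 5, 1]
  [0, 0, 0, 5]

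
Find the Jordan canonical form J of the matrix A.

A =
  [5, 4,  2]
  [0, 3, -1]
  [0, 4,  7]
J_2(5) ⊕ J_1(5)

The characteristic polynomial is
  det(x·I − A) = x^3 - 15*x^2 + 75*x - 125 = (x - 5)^3

Eigenvalues and multiplicities (the geometric multiplicity of λ is n − rank(A − λI), which equals the number of Jordan blocks for λ):
  λ = 5: algebraic multiplicity = 3, geometric multiplicity = 2

Determining the block sizes for each eigenvalue:
  λ = 5: 2 blocks summing to 3 forces exactly one block of size 2 and the rest size 1 → block sizes [2, 1]

Assembling the blocks gives a Jordan form
J =
  [5, 1, 0]
  [0, 5, 0]
  [0, 0, 5]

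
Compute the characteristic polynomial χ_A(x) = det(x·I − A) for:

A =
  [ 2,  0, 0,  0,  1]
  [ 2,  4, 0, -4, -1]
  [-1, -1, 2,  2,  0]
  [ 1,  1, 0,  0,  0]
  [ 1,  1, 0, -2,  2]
x^5 - 10*x^4 + 40*x^3 - 80*x^2 + 80*x - 32

Expanding det(x·I − A) (e.g. by cofactor expansion or by noting that A is similar to its Jordan form J, which has the same characteristic polynomial as A) gives
  χ_A(x) = x^5 - 10*x^4 + 40*x^3 - 80*x^2 + 80*x - 32
which factors as (x - 2)^5. The eigenvalues (with algebraic multiplicities) are λ = 2 with multiplicity 5.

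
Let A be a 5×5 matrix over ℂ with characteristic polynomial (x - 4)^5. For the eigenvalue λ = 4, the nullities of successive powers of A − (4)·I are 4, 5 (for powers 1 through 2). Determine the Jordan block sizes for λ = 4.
Block sizes for λ = 4: [2, 1, 1, 1]

From the dimensions of kernels of powers, the number of Jordan blocks of size at least j is d_j − d_{j−1} where d_j = dim ker(N^j) (with d_0 = 0). Computing the differences gives [4, 1].
The number of blocks of size exactly k is (#blocks of size ≥ k) − (#blocks of size ≥ k + 1), so the partition is: 3 block(s) of size 1, 1 block(s) of size 2.
In nonincreasing order the block sizes are [2, 1, 1, 1].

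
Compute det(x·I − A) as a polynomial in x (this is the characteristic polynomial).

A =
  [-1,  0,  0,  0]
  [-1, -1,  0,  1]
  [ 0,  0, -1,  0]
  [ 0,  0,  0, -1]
x^4 + 4*x^3 + 6*x^2 + 4*x + 1

Expanding det(x·I − A) (e.g. by cofactor expansion or by noting that A is similar to its Jordan form J, which has the same characteristic polynomial as A) gives
  χ_A(x) = x^4 + 4*x^3 + 6*x^2 + 4*x + 1
which factors as (x + 1)^4. The eigenvalues (with algebraic multiplicities) are λ = -1 with multiplicity 4.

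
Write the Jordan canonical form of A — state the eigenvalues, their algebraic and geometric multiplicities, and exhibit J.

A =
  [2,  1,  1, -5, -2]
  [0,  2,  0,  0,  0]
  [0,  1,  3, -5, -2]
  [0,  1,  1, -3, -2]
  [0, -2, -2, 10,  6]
J_2(2) ⊕ J_1(2) ⊕ J_1(2) ⊕ J_1(2)

The characteristic polynomial is
  det(x·I − A) = x^5 - 10*x^4 + 40*x^3 - 80*x^2 + 80*x - 32 = (x - 2)^5

Eigenvalues and multiplicities (the geometric multiplicity of λ is n − rank(A − λI), which equals the number of Jordan blocks for λ):
  λ = 2: algebraic multiplicity = 5, geometric multiplicity = 4

Determining the block sizes for each eigenvalue:
  λ = 2: 4 blocks summing to 5 forces exactly one block of size 2 and the rest size 1 → block sizes [2, 1, 1, 1]

Assembling the blocks gives a Jordan form
J =
  [2, 1, 0, 0, 0]
  [0, 2, 0, 0, 0]
  [0, 0, 2, 0, 0]
  [0, 0, 0, 2, 0]
  [0, 0, 0, 0, 2]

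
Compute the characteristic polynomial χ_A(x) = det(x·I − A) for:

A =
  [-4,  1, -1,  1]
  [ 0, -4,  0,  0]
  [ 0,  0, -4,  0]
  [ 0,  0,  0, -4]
x^4 + 16*x^3 + 96*x^2 + 256*x + 256

Expanding det(x·I − A) (e.g. by cofactor expansion or by noting that A is similar to its Jordan form J, which has the same characteristic polynomial as A) gives
  χ_A(x) = x^4 + 16*x^3 + 96*x^2 + 256*x + 256
which factors as (x + 4)^4. The eigenvalues (with algebraic multiplicities) are λ = -4 with multiplicity 4.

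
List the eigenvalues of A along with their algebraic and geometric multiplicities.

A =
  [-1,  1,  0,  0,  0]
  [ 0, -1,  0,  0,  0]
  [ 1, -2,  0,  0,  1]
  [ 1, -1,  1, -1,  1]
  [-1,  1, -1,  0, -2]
λ = -1: alg = 5, geom = 3

Step 1 — factor the characteristic polynomial to read off the algebraic multiplicities:
  χ_A(x) = (x + 1)^5

Step 2 — compute geometric multiplicities via the rank-nullity identity g(λ) = n − rank(A − λI):
  rank(A − (-1)·I) = 2, so dim ker(A − (-1)·I) = n − 2 = 3

Summary:
  λ = -1: algebraic multiplicity = 5, geometric multiplicity = 3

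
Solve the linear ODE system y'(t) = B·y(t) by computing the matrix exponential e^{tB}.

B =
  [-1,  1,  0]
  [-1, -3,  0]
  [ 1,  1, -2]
e^{tB} =
  [t*exp(-2*t) + exp(-2*t), t*exp(-2*t), 0]
  [-t*exp(-2*t), -t*exp(-2*t) + exp(-2*t), 0]
  [t*exp(-2*t), t*exp(-2*t), exp(-2*t)]

Strategy: write B = P · J · P⁻¹ where J is a Jordan canonical form, so e^{tB} = P · e^{tJ} · P⁻¹, and e^{tJ} can be computed block-by-block.

B has Jordan form
J =
  [-2,  1,  0]
  [ 0, -2,  0]
  [ 0,  0, -2]
(up to reordering of blocks).

Per-block formulas:
  For a 1×1 block at λ = -2: exp(t · [-2]) = [e^(-2t)].
  For a 2×2 Jordan block J_2(-2): exp(t · J_2(-2)) = e^(-2t)·(I + t·N), where N is the 2×2 nilpotent shift.

After assembling e^{tJ} and conjugating by P, we get:

e^{tB} =
  [t*exp(-2*t) + exp(-2*t), t*exp(-2*t), 0]
  [-t*exp(-2*t), -t*exp(-2*t) + exp(-2*t), 0]
  [t*exp(-2*t), t*exp(-2*t), exp(-2*t)]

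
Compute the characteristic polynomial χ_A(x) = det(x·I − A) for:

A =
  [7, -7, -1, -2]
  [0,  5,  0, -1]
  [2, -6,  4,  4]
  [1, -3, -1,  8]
x^4 - 24*x^3 + 216*x^2 - 864*x + 1296

Expanding det(x·I − A) (e.g. by cofactor expansion or by noting that A is similar to its Jordan form J, which has the same characteristic polynomial as A) gives
  χ_A(x) = x^4 - 24*x^3 + 216*x^2 - 864*x + 1296
which factors as (x - 6)^4. The eigenvalues (with algebraic multiplicities) are λ = 6 with multiplicity 4.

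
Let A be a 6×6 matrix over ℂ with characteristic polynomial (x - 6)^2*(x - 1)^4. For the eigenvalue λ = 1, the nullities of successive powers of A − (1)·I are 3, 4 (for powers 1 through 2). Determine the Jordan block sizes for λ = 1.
Block sizes for λ = 1: [2, 1, 1]

From the dimensions of kernels of powers, the number of Jordan blocks of size at least j is d_j − d_{j−1} where d_j = dim ker(N^j) (with d_0 = 0). Computing the differences gives [3, 1].
The number of blocks of size exactly k is (#blocks of size ≥ k) − (#blocks of size ≥ k + 1), so the partition is: 2 block(s) of size 1, 1 block(s) of size 2.
In nonincreasing order the block sizes are [2, 1, 1].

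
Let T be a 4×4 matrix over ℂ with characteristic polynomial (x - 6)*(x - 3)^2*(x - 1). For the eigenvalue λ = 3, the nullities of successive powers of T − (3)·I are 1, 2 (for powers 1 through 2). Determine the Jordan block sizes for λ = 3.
Block sizes for λ = 3: [2]

From the dimensions of kernels of powers, the number of Jordan blocks of size at least j is d_j − d_{j−1} where d_j = dim ker(N^j) (with d_0 = 0). Computing the differences gives [1, 1].
The number of blocks of size exactly k is (#blocks of size ≥ k) − (#blocks of size ≥ k + 1), so the partition is: 1 block(s) of size 2.
In nonincreasing order the block sizes are [2].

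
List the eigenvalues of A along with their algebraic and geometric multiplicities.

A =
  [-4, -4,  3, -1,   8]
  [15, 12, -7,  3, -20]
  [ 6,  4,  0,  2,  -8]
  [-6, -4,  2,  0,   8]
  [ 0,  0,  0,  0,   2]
λ = 2: alg = 5, geom = 3

Step 1 — factor the characteristic polynomial to read off the algebraic multiplicities:
  χ_A(x) = (x - 2)^5

Step 2 — compute geometric multiplicities via the rank-nullity identity g(λ) = n − rank(A − λI):
  rank(A − (2)·I) = 2, so dim ker(A − (2)·I) = n − 2 = 3

Summary:
  λ = 2: algebraic multiplicity = 5, geometric multiplicity = 3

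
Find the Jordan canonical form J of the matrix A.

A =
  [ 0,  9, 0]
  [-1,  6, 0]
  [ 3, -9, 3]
J_2(3) ⊕ J_1(3)

The characteristic polynomial is
  det(x·I − A) = x^3 - 9*x^2 + 27*x - 27 = (x - 3)^3

Eigenvalues and multiplicities (the geometric multiplicity of λ is n − rank(A − λI), which equals the number of Jordan blocks for λ):
  λ = 3: algebraic multiplicity = 3, geometric multiplicity = 2

Determining the block sizes for each eigenvalue:
  λ = 3: 2 blocks summing to 3 forces exactly one block of size 2 and the rest size 1 → block sizes [2, 1]

Assembling the blocks gives a Jordan form
J =
  [3, 1, 0]
  [0, 3, 0]
  [0, 0, 3]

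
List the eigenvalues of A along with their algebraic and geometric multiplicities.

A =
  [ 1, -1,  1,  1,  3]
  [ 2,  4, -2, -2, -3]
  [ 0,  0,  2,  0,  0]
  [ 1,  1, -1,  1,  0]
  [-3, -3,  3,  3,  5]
λ = 2: alg = 4, geom = 3; λ = 5: alg = 1, geom = 1

Step 1 — factor the characteristic polynomial to read off the algebraic multiplicities:
  χ_A(x) = (x - 5)*(x - 2)^4

Step 2 — compute geometric multiplicities via the rank-nullity identity g(λ) = n − rank(A − λI):
  rank(A − (2)·I) = 2, so dim ker(A − (2)·I) = n − 2 = 3
  rank(A − (5)·I) = 4, so dim ker(A − (5)·I) = n − 4 = 1

Summary:
  λ = 2: algebraic multiplicity = 4, geometric multiplicity = 3
  λ = 5: algebraic multiplicity = 1, geometric multiplicity = 1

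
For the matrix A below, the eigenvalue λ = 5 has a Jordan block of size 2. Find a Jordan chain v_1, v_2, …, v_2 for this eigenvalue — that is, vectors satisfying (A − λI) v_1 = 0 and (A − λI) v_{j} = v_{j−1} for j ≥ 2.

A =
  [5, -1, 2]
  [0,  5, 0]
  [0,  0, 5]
A Jordan chain for λ = 5 of length 2:
v_1 = (-1, 0, 0)ᵀ
v_2 = (0, 1, 0)ᵀ

Let N = A − (5)·I. We want v_2 with N^2 v_2 = 0 but N^1 v_2 ≠ 0; then v_{j-1} := N · v_j for j = 2, …, 2.

Pick v_2 = (0, 1, 0)ᵀ.
Then v_1 = N · v_2 = (-1, 0, 0)ᵀ.

Sanity check: (A − (5)·I) v_1 = (0, 0, 0)ᵀ = 0. ✓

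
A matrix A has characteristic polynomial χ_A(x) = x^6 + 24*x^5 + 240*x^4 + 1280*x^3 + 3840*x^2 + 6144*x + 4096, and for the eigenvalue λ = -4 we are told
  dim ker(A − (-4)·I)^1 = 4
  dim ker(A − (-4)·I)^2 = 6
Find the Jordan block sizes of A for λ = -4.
Block sizes for λ = -4: [2, 2, 1, 1]

From the dimensions of kernels of powers, the number of Jordan blocks of size at least j is d_j − d_{j−1} where d_j = dim ker(N^j) (with d_0 = 0). Computing the differences gives [4, 2].
The number of blocks of size exactly k is (#blocks of size ≥ k) − (#blocks of size ≥ k + 1), so the partition is: 2 block(s) of size 1, 2 block(s) of size 2.
In nonincreasing order the block sizes are [2, 2, 1, 1].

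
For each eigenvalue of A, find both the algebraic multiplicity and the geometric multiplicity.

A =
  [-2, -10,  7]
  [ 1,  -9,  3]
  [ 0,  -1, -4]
λ = -5: alg = 3, geom = 1

Step 1 — factor the characteristic polynomial to read off the algebraic multiplicities:
  χ_A(x) = (x + 5)^3

Step 2 — compute geometric multiplicities via the rank-nullity identity g(λ) = n − rank(A − λI):
  rank(A − (-5)·I) = 2, so dim ker(A − (-5)·I) = n − 2 = 1

Summary:
  λ = -5: algebraic multiplicity = 3, geometric multiplicity = 1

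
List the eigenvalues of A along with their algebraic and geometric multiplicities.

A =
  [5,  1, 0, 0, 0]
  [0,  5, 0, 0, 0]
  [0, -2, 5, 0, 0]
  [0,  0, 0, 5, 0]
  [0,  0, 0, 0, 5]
λ = 5: alg = 5, geom = 4

Step 1 — factor the characteristic polynomial to read off the algebraic multiplicities:
  χ_A(x) = (x - 5)^5

Step 2 — compute geometric multiplicities via the rank-nullity identity g(λ) = n − rank(A − λI):
  rank(A − (5)·I) = 1, so dim ker(A − (5)·I) = n − 1 = 4

Summary:
  λ = 5: algebraic multiplicity = 5, geometric multiplicity = 4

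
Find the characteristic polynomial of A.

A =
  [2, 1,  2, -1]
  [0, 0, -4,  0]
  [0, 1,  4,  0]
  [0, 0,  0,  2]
x^4 - 8*x^3 + 24*x^2 - 32*x + 16

Expanding det(x·I − A) (e.g. by cofactor expansion or by noting that A is similar to its Jordan form J, which has the same characteristic polynomial as A) gives
  χ_A(x) = x^4 - 8*x^3 + 24*x^2 - 32*x + 16
which factors as (x - 2)^4. The eigenvalues (with algebraic multiplicities) are λ = 2 with multiplicity 4.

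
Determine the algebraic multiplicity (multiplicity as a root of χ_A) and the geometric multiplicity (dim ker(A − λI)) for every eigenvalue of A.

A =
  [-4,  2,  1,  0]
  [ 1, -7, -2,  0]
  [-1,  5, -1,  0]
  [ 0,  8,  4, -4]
λ = -4: alg = 4, geom = 2

Step 1 — factor the characteristic polynomial to read off the algebraic multiplicities:
  χ_A(x) = (x + 4)^4

Step 2 — compute geometric multiplicities via the rank-nullity identity g(λ) = n − rank(A − λI):
  rank(A − (-4)·I) = 2, so dim ker(A − (-4)·I) = n − 2 = 2

Summary:
  λ = -4: algebraic multiplicity = 4, geometric multiplicity = 2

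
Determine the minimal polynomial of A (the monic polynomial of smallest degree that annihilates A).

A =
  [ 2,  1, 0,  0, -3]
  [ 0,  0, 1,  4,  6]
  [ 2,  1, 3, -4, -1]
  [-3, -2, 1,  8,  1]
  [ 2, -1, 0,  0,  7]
x^3 - 12*x^2 + 48*x - 64

The characteristic polynomial is χ_A(x) = (x - 4)^5, so the eigenvalues are known. The minimal polynomial is
  m_A(x) = Π_λ (x − λ)^{k_λ}
where k_λ is the size of the *largest* Jordan block for λ (equivalently, the smallest k with (A − λI)^k v = 0 for every generalised eigenvector v of λ).

  λ = 4: largest Jordan block has size 3, contributing (x − 4)^3

So m_A(x) = (x - 4)^3 = x^3 - 12*x^2 + 48*x - 64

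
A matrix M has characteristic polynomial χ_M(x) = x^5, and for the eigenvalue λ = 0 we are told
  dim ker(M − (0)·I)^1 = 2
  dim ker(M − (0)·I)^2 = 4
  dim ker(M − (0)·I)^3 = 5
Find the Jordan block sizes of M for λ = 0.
Block sizes for λ = 0: [3, 2]

From the dimensions of kernels of powers, the number of Jordan blocks of size at least j is d_j − d_{j−1} where d_j = dim ker(N^j) (with d_0 = 0). Computing the differences gives [2, 2, 1].
The number of blocks of size exactly k is (#blocks of size ≥ k) − (#blocks of size ≥ k + 1), so the partition is: 1 block(s) of size 2, 1 block(s) of size 3.
In nonincreasing order the block sizes are [3, 2].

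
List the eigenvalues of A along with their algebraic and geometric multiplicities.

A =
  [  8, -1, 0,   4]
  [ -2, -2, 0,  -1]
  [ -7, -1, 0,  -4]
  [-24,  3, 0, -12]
λ = -3: alg = 2, geom = 1; λ = 0: alg = 2, geom = 1

Step 1 — factor the characteristic polynomial to read off the algebraic multiplicities:
  χ_A(x) = x^2*(x + 3)^2

Step 2 — compute geometric multiplicities via the rank-nullity identity g(λ) = n − rank(A − λI):
  rank(A − (-3)·I) = 3, so dim ker(A − (-3)·I) = n − 3 = 1
  rank(A − (0)·I) = 3, so dim ker(A − (0)·I) = n − 3 = 1

Summary:
  λ = -3: algebraic multiplicity = 2, geometric multiplicity = 1
  λ = 0: algebraic multiplicity = 2, geometric multiplicity = 1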